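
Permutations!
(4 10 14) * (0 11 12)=[11, 1, 2, 3, 10, 5, 6, 7, 8, 9, 14, 12, 0, 13, 4]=(0 11 12)(4 10 14)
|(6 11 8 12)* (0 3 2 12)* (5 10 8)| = 9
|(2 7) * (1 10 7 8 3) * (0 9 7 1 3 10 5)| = |(0 9 7 2 8 10 1 5)| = 8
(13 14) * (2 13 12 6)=(2 13 14 12 6)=[0, 1, 13, 3, 4, 5, 2, 7, 8, 9, 10, 11, 6, 14, 12]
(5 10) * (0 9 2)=[9, 1, 0, 3, 4, 10, 6, 7, 8, 2, 5]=(0 9 2)(5 10)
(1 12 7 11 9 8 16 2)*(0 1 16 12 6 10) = (0 1 6 10)(2 16)(7 11 9 8 12) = [1, 6, 16, 3, 4, 5, 10, 11, 12, 8, 0, 9, 7, 13, 14, 15, 2]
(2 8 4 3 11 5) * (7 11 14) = (2 8 4 3 14 7 11 5) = [0, 1, 8, 14, 3, 2, 6, 11, 4, 9, 10, 5, 12, 13, 7]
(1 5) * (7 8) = (1 5)(7 8) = [0, 5, 2, 3, 4, 1, 6, 8, 7]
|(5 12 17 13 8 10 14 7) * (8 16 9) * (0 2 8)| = 12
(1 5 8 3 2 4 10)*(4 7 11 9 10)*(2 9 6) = (1 5 8 3 9 10)(2 7 11 6) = [0, 5, 7, 9, 4, 8, 2, 11, 3, 10, 1, 6]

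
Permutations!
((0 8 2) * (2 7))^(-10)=(0 7)(2 8)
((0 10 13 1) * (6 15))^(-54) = ((0 10 13 1)(6 15))^(-54) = (15)(0 13)(1 10)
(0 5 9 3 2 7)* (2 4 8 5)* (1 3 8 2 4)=(0 4 2 7)(1 3)(5 9 8)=[4, 3, 7, 1, 2, 9, 6, 0, 5, 8]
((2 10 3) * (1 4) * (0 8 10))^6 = ((0 8 10 3 2)(1 4))^6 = (0 8 10 3 2)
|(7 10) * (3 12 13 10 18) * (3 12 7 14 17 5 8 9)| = 11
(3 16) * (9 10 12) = [0, 1, 2, 16, 4, 5, 6, 7, 8, 10, 12, 11, 9, 13, 14, 15, 3] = (3 16)(9 10 12)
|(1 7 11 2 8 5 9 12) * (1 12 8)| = 12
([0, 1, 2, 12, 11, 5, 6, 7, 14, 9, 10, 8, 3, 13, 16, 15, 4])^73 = (3 12)(4 14 11 16 8)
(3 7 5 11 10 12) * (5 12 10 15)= (3 7 12)(5 11 15)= [0, 1, 2, 7, 4, 11, 6, 12, 8, 9, 10, 15, 3, 13, 14, 5]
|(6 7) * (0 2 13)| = 6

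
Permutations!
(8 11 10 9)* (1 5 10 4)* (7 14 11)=[0, 5, 2, 3, 1, 10, 6, 14, 7, 8, 9, 4, 12, 13, 11]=(1 5 10 9 8 7 14 11 4)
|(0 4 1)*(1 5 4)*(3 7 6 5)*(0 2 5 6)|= 7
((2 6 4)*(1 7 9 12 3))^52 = (1 9 3 7 12)(2 6 4)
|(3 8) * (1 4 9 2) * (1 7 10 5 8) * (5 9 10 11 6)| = |(1 4 10 9 2 7 11 6 5 8 3)| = 11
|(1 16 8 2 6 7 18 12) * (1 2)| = 15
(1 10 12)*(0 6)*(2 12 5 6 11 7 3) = (0 11 7 3 2 12 1 10 5 6) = [11, 10, 12, 2, 4, 6, 0, 3, 8, 9, 5, 7, 1]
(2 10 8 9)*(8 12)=[0, 1, 10, 3, 4, 5, 6, 7, 9, 2, 12, 11, 8]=(2 10 12 8 9)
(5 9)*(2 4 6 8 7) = [0, 1, 4, 3, 6, 9, 8, 2, 7, 5] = (2 4 6 8 7)(5 9)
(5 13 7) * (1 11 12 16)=(1 11 12 16)(5 13 7)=[0, 11, 2, 3, 4, 13, 6, 5, 8, 9, 10, 12, 16, 7, 14, 15, 1]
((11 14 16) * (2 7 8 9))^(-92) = (11 14 16)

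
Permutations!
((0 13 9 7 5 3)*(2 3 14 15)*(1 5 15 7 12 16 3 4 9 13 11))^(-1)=(0 3 16 12 9 4 2 15 7 14 5 1 11)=((0 11 1 5 14 7 15 2 4 9 12 16 3))^(-1)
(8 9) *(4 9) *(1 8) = [0, 8, 2, 3, 9, 5, 6, 7, 4, 1] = (1 8 4 9)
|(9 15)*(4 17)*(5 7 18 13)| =|(4 17)(5 7 18 13)(9 15)| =4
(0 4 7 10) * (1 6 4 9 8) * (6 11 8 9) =(0 6 4 7 10)(1 11 8) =[6, 11, 2, 3, 7, 5, 4, 10, 1, 9, 0, 8]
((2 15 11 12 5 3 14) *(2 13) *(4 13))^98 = (2 13 4 14 3 5 12 11 15)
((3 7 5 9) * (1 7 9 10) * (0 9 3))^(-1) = ((0 9)(1 7 5 10))^(-1) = (0 9)(1 10 5 7)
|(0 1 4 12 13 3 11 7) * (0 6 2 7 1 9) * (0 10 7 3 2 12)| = |(0 9 10 7 6 12 13 2 3 11 1 4)| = 12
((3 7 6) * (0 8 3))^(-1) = (0 6 7 3 8)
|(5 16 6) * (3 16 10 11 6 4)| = 12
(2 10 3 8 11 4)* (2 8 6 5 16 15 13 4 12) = (2 10 3 6 5 16 15 13 4 8 11 12) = [0, 1, 10, 6, 8, 16, 5, 7, 11, 9, 3, 12, 2, 4, 14, 13, 15]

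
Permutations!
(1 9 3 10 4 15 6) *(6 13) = [0, 9, 2, 10, 15, 5, 1, 7, 8, 3, 4, 11, 12, 6, 14, 13] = (1 9 3 10 4 15 13 6)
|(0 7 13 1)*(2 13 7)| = |(0 2 13 1)| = 4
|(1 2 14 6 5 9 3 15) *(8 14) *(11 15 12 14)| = 30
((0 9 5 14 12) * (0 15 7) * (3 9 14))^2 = ((0 14 12 15 7)(3 9 5))^2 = (0 12 7 14 15)(3 5 9)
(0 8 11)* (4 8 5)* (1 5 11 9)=[11, 5, 2, 3, 8, 4, 6, 7, 9, 1, 10, 0]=(0 11)(1 5 4 8 9)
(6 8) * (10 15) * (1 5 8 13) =(1 5 8 6 13)(10 15) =[0, 5, 2, 3, 4, 8, 13, 7, 6, 9, 15, 11, 12, 1, 14, 10]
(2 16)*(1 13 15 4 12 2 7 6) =(1 13 15 4 12 2 16 7 6) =[0, 13, 16, 3, 12, 5, 1, 6, 8, 9, 10, 11, 2, 15, 14, 4, 7]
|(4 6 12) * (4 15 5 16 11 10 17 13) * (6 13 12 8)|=14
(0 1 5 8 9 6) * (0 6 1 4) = [4, 5, 2, 3, 0, 8, 6, 7, 9, 1] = (0 4)(1 5 8 9)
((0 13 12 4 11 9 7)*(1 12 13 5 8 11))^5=(13)(0 7 9 11 8 5)(1 4 12)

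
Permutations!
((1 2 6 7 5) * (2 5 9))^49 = (1 5)(2 6 7 9)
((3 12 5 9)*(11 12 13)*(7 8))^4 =(3 5 11)(9 12 13)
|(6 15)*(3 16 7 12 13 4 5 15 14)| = 10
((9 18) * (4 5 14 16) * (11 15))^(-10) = ((4 5 14 16)(9 18)(11 15))^(-10) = (18)(4 14)(5 16)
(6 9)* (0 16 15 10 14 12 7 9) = (0 16 15 10 14 12 7 9 6) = [16, 1, 2, 3, 4, 5, 0, 9, 8, 6, 14, 11, 7, 13, 12, 10, 15]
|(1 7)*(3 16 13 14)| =|(1 7)(3 16 13 14)| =4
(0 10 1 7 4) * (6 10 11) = [11, 7, 2, 3, 0, 5, 10, 4, 8, 9, 1, 6] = (0 11 6 10 1 7 4)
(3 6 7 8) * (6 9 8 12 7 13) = (3 9 8)(6 13)(7 12) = [0, 1, 2, 9, 4, 5, 13, 12, 3, 8, 10, 11, 7, 6]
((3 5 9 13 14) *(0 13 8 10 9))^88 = ((0 13 14 3 5)(8 10 9))^88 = (0 3 13 5 14)(8 10 9)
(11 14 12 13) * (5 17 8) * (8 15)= (5 17 15 8)(11 14 12 13)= [0, 1, 2, 3, 4, 17, 6, 7, 5, 9, 10, 14, 13, 11, 12, 8, 16, 15]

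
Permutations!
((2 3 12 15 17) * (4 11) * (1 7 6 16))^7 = (1 16 6 7)(2 12 17 3 15)(4 11)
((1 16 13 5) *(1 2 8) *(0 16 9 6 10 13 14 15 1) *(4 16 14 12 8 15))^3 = ((0 14 4 16 12 8)(1 9 6 10 13 5 2 15))^3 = (0 16)(1 10 2 9 13 15 6 5)(4 8)(12 14)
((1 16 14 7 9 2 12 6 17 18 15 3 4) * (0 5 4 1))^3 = ((0 5 4)(1 16 14 7 9 2 12 6 17 18 15 3))^3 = (1 7 12 18)(2 17 3 14)(6 15 16 9)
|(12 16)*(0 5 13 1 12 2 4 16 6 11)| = 21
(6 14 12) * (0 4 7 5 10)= (0 4 7 5 10)(6 14 12)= [4, 1, 2, 3, 7, 10, 14, 5, 8, 9, 0, 11, 6, 13, 12]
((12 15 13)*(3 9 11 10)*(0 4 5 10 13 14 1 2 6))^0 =(15)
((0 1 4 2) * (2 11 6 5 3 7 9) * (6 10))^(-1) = (0 2 9 7 3 5 6 10 11 4 1)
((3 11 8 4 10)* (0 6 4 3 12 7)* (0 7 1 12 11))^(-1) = ((0 6 4 10 11 8 3)(1 12))^(-1) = (0 3 8 11 10 4 6)(1 12)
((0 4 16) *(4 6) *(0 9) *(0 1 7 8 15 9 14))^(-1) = (0 14 16 4 6)(1 9 15 8 7)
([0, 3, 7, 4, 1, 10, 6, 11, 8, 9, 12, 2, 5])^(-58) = (1 4 3)(2 11 7)(5 12 10)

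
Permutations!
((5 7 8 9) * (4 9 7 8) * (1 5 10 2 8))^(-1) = (1 5)(2 10 9 4 7 8) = ((1 5)(2 8 7 4 9 10))^(-1)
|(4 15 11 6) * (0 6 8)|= |(0 6 4 15 11 8)|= 6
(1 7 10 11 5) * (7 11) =(1 11 5)(7 10) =[0, 11, 2, 3, 4, 1, 6, 10, 8, 9, 7, 5]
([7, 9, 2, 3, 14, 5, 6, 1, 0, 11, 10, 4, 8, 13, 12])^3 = (0 9 14)(1 4 8)(7 11 12)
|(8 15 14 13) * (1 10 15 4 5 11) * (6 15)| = |(1 10 6 15 14 13 8 4 5 11)| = 10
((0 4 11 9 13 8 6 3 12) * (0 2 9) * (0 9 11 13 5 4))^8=((2 11 9 5 4 13 8 6 3 12))^8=(2 3 8 4 9)(5 11 12 6 13)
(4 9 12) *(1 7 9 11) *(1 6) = (1 7 9 12 4 11 6) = [0, 7, 2, 3, 11, 5, 1, 9, 8, 12, 10, 6, 4]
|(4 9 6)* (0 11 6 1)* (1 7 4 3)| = |(0 11 6 3 1)(4 9 7)| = 15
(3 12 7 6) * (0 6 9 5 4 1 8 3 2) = [6, 8, 0, 12, 1, 4, 2, 9, 3, 5, 10, 11, 7] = (0 6 2)(1 8 3 12 7 9 5 4)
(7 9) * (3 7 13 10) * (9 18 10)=(3 7 18 10)(9 13)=[0, 1, 2, 7, 4, 5, 6, 18, 8, 13, 3, 11, 12, 9, 14, 15, 16, 17, 10]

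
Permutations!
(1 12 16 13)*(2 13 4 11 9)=[0, 12, 13, 3, 11, 5, 6, 7, 8, 2, 10, 9, 16, 1, 14, 15, 4]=(1 12 16 4 11 9 2 13)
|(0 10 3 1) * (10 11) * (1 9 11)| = |(0 1)(3 9 11 10)| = 4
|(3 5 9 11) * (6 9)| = |(3 5 6 9 11)| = 5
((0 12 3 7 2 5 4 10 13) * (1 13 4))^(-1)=(0 13 1 5 2 7 3 12)(4 10)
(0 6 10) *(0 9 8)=(0 6 10 9 8)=[6, 1, 2, 3, 4, 5, 10, 7, 0, 8, 9]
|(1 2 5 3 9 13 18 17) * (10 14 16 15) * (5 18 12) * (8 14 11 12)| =44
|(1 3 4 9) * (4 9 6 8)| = |(1 3 9)(4 6 8)| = 3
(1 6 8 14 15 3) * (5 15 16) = (1 6 8 14 16 5 15 3) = [0, 6, 2, 1, 4, 15, 8, 7, 14, 9, 10, 11, 12, 13, 16, 3, 5]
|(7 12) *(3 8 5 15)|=4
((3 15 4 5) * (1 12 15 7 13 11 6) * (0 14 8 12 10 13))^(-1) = (0 7 3 5 4 15 12 8 14)(1 6 11 13 10)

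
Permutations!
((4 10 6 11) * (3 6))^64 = (3 10 4 11 6)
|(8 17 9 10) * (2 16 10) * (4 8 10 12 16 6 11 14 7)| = 18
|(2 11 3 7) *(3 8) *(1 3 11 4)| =10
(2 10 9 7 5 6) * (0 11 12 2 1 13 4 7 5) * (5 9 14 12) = (0 11 5 6 1 13 4 7)(2 10 14 12) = [11, 13, 10, 3, 7, 6, 1, 0, 8, 9, 14, 5, 2, 4, 12]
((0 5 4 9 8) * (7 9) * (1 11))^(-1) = (0 8 9 7 4 5)(1 11) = ((0 5 4 7 9 8)(1 11))^(-1)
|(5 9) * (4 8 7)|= 6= |(4 8 7)(5 9)|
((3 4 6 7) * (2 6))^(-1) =(2 4 3 7 6)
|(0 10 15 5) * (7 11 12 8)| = |(0 10 15 5)(7 11 12 8)| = 4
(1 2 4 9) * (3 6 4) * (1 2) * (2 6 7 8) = (2 3 7 8)(4 9 6) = [0, 1, 3, 7, 9, 5, 4, 8, 2, 6]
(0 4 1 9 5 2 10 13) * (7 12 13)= (0 4 1 9 5 2 10 7 12 13)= [4, 9, 10, 3, 1, 2, 6, 12, 8, 5, 7, 11, 13, 0]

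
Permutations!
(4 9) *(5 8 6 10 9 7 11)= (4 7 11 5 8 6 10 9)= [0, 1, 2, 3, 7, 8, 10, 11, 6, 4, 9, 5]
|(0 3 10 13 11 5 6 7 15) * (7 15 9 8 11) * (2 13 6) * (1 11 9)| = 30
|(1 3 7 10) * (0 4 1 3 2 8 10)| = 8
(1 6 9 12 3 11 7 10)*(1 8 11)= [0, 6, 2, 1, 4, 5, 9, 10, 11, 12, 8, 7, 3]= (1 6 9 12 3)(7 10 8 11)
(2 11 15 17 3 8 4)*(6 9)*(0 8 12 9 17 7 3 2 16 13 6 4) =(0 8)(2 11 15 7 3 12 9 4 16 13 6 17) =[8, 1, 11, 12, 16, 5, 17, 3, 0, 4, 10, 15, 9, 6, 14, 7, 13, 2]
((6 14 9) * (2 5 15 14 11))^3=(2 14 11 15 6 5 9)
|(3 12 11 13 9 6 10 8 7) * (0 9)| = |(0 9 6 10 8 7 3 12 11 13)| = 10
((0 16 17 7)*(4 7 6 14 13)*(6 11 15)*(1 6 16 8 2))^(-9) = (11 17 16 15)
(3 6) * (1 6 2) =(1 6 3 2) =[0, 6, 1, 2, 4, 5, 3]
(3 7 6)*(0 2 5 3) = (0 2 5 3 7 6) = [2, 1, 5, 7, 4, 3, 0, 6]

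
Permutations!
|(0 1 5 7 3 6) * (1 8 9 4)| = 9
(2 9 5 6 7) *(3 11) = (2 9 5 6 7)(3 11) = [0, 1, 9, 11, 4, 6, 7, 2, 8, 5, 10, 3]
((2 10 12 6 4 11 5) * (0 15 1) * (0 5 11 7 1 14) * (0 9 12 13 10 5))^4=((0 15 14 9 12 6 4 7 1)(2 5)(10 13))^4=(0 12 1 9 7 14 4 15 6)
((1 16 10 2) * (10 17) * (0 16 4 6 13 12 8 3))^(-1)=(0 3 8 12 13 6 4 1 2 10 17 16)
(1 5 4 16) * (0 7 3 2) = [7, 5, 0, 2, 16, 4, 6, 3, 8, 9, 10, 11, 12, 13, 14, 15, 1] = (0 7 3 2)(1 5 4 16)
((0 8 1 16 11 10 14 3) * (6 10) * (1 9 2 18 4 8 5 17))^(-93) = (0 10 16 5 14 11 17 3 6 1)(2 4 9 18 8)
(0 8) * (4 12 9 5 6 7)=[8, 1, 2, 3, 12, 6, 7, 4, 0, 5, 10, 11, 9]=(0 8)(4 12 9 5 6 7)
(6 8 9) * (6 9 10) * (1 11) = (1 11)(6 8 10) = [0, 11, 2, 3, 4, 5, 8, 7, 10, 9, 6, 1]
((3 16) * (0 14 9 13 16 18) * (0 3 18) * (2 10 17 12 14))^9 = ((0 2 10 17 12 14 9 13 16 18 3))^9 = (0 18 13 14 17 2 3 16 9 12 10)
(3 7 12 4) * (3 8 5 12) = (3 7)(4 8 5 12) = [0, 1, 2, 7, 8, 12, 6, 3, 5, 9, 10, 11, 4]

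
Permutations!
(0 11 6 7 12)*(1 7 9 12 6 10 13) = (0 11 10 13 1 7 6 9 12) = [11, 7, 2, 3, 4, 5, 9, 6, 8, 12, 13, 10, 0, 1]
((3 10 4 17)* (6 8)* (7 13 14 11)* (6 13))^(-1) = ((3 10 4 17)(6 8 13 14 11 7))^(-1) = (3 17 4 10)(6 7 11 14 13 8)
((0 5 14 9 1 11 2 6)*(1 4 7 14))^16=(14)(0 2 1)(5 6 11)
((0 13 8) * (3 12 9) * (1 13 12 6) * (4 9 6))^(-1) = (0 8 13 1 6 12)(3 9 4)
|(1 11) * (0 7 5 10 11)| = 6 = |(0 7 5 10 11 1)|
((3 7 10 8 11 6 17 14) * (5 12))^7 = ((3 7 10 8 11 6 17 14)(5 12))^7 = (3 14 17 6 11 8 10 7)(5 12)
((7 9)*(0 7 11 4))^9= (0 4 11 9 7)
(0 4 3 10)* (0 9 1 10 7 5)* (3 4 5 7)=[5, 10, 2, 3, 4, 0, 6, 7, 8, 1, 9]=(0 5)(1 10 9)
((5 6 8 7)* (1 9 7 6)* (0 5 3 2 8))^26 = (0 6 8 2 3 7 9 1 5)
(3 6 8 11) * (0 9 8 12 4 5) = (0 9 8 11 3 6 12 4 5) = [9, 1, 2, 6, 5, 0, 12, 7, 11, 8, 10, 3, 4]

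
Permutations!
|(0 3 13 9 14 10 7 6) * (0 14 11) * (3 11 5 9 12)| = 12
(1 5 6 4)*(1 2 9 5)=[0, 1, 9, 3, 2, 6, 4, 7, 8, 5]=(2 9 5 6 4)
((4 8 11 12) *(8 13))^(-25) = (13)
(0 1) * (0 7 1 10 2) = [10, 7, 0, 3, 4, 5, 6, 1, 8, 9, 2] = (0 10 2)(1 7)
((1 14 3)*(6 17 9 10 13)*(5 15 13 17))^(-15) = (17)(5 15 13 6)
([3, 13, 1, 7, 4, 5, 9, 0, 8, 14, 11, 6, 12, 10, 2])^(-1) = [7, 2, 14, 0, 4, 5, 11, 3, 8, 6, 13, 10, 12, 1, 9]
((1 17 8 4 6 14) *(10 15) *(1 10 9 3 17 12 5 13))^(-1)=((1 12 5 13)(3 17 8 4 6 14 10 15 9))^(-1)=(1 13 5 12)(3 9 15 10 14 6 4 8 17)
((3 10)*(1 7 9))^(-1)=((1 7 9)(3 10))^(-1)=(1 9 7)(3 10)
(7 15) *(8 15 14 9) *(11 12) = [0, 1, 2, 3, 4, 5, 6, 14, 15, 8, 10, 12, 11, 13, 9, 7] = (7 14 9 8 15)(11 12)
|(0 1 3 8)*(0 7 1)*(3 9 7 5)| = |(1 9 7)(3 8 5)| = 3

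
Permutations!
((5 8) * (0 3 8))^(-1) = (0 5 8 3)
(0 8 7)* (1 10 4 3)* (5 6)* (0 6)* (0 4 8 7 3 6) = [7, 10, 2, 1, 6, 4, 5, 0, 3, 9, 8] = (0 7)(1 10 8 3)(4 6 5)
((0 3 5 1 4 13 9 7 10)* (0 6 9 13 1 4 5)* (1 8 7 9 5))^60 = (13)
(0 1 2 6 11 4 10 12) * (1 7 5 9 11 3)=(0 7 5 9 11 4 10 12)(1 2 6 3)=[7, 2, 6, 1, 10, 9, 3, 5, 8, 11, 12, 4, 0]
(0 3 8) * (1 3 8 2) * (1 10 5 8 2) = (0 2 10 5 8)(1 3) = [2, 3, 10, 1, 4, 8, 6, 7, 0, 9, 5]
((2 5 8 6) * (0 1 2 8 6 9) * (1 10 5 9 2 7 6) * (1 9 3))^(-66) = (0 5)(9 10)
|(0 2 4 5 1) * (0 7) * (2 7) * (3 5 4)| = 4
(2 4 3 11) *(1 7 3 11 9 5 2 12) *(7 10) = (1 10 7 3 9 5 2 4 11 12) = [0, 10, 4, 9, 11, 2, 6, 3, 8, 5, 7, 12, 1]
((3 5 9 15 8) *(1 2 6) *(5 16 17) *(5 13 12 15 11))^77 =((1 2 6)(3 16 17 13 12 15 8)(5 9 11))^77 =(17)(1 6 2)(5 11 9)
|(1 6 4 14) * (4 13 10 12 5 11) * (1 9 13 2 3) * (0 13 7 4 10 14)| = |(0 13 14 9 7 4)(1 6 2 3)(5 11 10 12)| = 12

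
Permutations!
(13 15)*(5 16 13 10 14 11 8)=(5 16 13 15 10 14 11 8)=[0, 1, 2, 3, 4, 16, 6, 7, 5, 9, 14, 8, 12, 15, 11, 10, 13]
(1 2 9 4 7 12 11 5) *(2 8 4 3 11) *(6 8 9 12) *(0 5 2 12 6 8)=(12)(0 5 1 9 3 11 2 6)(4 7 8)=[5, 9, 6, 11, 7, 1, 0, 8, 4, 3, 10, 2, 12]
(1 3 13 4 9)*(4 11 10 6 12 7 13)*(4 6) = (1 3 6 12 7 13 11 10 4 9) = [0, 3, 2, 6, 9, 5, 12, 13, 8, 1, 4, 10, 7, 11]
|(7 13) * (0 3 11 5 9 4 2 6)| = 8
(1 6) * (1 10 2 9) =(1 6 10 2 9) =[0, 6, 9, 3, 4, 5, 10, 7, 8, 1, 2]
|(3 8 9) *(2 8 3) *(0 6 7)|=3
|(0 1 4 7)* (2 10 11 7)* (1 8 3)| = |(0 8 3 1 4 2 10 11 7)| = 9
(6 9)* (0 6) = [6, 1, 2, 3, 4, 5, 9, 7, 8, 0] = (0 6 9)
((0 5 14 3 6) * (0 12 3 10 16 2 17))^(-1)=(0 17 2 16 10 14 5)(3 12 6)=((0 5 14 10 16 2 17)(3 6 12))^(-1)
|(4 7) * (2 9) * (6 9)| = |(2 6 9)(4 7)| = 6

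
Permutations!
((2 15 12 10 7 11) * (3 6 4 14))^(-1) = ((2 15 12 10 7 11)(3 6 4 14))^(-1) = (2 11 7 10 12 15)(3 14 4 6)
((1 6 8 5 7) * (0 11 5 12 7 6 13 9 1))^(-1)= ((0 11 5 6 8 12 7)(1 13 9))^(-1)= (0 7 12 8 6 5 11)(1 9 13)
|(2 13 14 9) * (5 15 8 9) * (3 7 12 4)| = |(2 13 14 5 15 8 9)(3 7 12 4)| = 28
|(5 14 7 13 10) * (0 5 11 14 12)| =15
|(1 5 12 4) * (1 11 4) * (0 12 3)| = |(0 12 1 5 3)(4 11)| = 10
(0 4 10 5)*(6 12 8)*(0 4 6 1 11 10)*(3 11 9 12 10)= [6, 9, 2, 11, 0, 4, 10, 7, 1, 12, 5, 3, 8]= (0 6 10 5 4)(1 9 12 8)(3 11)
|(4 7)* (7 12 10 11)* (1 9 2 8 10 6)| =10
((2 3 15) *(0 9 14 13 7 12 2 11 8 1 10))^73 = ((0 9 14 13 7 12 2 3 15 11 8 1 10))^73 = (0 15 13 1 2 9 11 7 10 3 14 8 12)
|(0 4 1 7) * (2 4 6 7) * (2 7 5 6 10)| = |(0 10 2 4 1 7)(5 6)| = 6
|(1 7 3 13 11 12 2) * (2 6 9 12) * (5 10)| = |(1 7 3 13 11 2)(5 10)(6 9 12)| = 6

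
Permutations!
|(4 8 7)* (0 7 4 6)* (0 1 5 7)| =4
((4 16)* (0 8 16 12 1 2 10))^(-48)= ((0 8 16 4 12 1 2 10))^(-48)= (16)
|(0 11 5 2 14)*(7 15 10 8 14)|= 9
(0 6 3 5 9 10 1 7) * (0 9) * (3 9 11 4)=[6, 7, 2, 5, 3, 0, 9, 11, 8, 10, 1, 4]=(0 6 9 10 1 7 11 4 3 5)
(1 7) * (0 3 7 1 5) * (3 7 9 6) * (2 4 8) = [7, 1, 4, 9, 8, 0, 3, 5, 2, 6] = (0 7 5)(2 4 8)(3 9 6)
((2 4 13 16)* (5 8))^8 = (16)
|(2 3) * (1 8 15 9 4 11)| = 6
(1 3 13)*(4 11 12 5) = [0, 3, 2, 13, 11, 4, 6, 7, 8, 9, 10, 12, 5, 1] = (1 3 13)(4 11 12 5)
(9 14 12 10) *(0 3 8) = (0 3 8)(9 14 12 10) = [3, 1, 2, 8, 4, 5, 6, 7, 0, 14, 9, 11, 10, 13, 12]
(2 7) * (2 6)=(2 7 6)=[0, 1, 7, 3, 4, 5, 2, 6]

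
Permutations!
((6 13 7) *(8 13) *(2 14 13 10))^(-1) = ((2 14 13 7 6 8 10))^(-1) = (2 10 8 6 7 13 14)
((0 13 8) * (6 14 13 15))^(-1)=(0 8 13 14 6 15)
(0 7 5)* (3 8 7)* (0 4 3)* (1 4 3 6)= [0, 4, 2, 8, 6, 3, 1, 5, 7]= (1 4 6)(3 8 7 5)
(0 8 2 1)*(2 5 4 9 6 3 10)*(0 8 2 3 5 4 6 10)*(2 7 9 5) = (0 7 9 10 3)(1 8 4 5 6 2) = [7, 8, 1, 0, 5, 6, 2, 9, 4, 10, 3]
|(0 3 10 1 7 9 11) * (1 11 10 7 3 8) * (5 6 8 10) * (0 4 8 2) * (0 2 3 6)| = 11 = |(0 10 11 4 8 1 6 3 7 9 5)|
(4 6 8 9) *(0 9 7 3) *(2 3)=(0 9 4 6 8 7 2 3)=[9, 1, 3, 0, 6, 5, 8, 2, 7, 4]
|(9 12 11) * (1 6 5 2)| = 12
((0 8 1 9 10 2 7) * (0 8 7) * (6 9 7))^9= ((0 6 9 10 2)(1 7 8))^9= (0 2 10 9 6)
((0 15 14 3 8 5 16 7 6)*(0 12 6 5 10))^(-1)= (0 10 8 3 14 15)(5 7 16)(6 12)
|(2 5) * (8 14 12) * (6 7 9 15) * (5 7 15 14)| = 14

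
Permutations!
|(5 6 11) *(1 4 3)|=3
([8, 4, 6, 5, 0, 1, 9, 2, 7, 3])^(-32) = (0 1 3 6 7)(2 8 4 5 9)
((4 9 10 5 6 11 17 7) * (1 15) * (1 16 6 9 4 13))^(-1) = (1 13 7 17 11 6 16 15)(5 10 9)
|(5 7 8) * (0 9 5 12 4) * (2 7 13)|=9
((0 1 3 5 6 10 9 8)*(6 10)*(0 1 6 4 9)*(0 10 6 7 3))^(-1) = (10)(0 1 8 9 4 6 5 3 7)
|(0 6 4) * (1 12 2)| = |(0 6 4)(1 12 2)| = 3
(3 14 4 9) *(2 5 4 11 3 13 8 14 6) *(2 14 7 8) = (2 5 4 9 13)(3 6 14 11)(7 8) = [0, 1, 5, 6, 9, 4, 14, 8, 7, 13, 10, 3, 12, 2, 11]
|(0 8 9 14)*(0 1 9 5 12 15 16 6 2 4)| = 9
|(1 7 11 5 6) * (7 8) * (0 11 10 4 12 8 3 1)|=|(0 11 5 6)(1 3)(4 12 8 7 10)|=20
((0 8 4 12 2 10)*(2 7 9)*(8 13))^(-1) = (0 10 2 9 7 12 4 8 13) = ((0 13 8 4 12 7 9 2 10))^(-1)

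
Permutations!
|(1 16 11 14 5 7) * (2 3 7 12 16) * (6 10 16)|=28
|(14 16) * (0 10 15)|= |(0 10 15)(14 16)|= 6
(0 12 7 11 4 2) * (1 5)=[12, 5, 0, 3, 2, 1, 6, 11, 8, 9, 10, 4, 7]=(0 12 7 11 4 2)(1 5)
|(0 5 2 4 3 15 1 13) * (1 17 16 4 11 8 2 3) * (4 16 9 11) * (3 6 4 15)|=6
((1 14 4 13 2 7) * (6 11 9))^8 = (1 4 2)(6 9 11)(7 14 13)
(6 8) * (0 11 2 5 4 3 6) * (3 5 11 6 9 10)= [6, 1, 11, 9, 5, 4, 8, 7, 0, 10, 3, 2]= (0 6 8)(2 11)(3 9 10)(4 5)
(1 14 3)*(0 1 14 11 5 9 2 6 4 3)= [1, 11, 6, 14, 3, 9, 4, 7, 8, 2, 10, 5, 12, 13, 0]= (0 1 11 5 9 2 6 4 3 14)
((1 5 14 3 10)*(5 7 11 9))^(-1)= (1 10 3 14 5 9 11 7)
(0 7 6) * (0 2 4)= (0 7 6 2 4)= [7, 1, 4, 3, 0, 5, 2, 6]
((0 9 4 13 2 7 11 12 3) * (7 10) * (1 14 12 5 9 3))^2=(1 12 14)(2 7 5 4)(9 13 10 11)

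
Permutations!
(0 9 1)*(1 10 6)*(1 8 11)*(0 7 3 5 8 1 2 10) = (0 9)(1 7 3 5 8 11 2 10 6) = [9, 7, 10, 5, 4, 8, 1, 3, 11, 0, 6, 2]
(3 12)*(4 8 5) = (3 12)(4 8 5) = [0, 1, 2, 12, 8, 4, 6, 7, 5, 9, 10, 11, 3]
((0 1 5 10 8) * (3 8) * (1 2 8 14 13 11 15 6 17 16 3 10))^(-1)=((0 2 8)(1 5)(3 14 13 11 15 6 17 16))^(-1)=(0 8 2)(1 5)(3 16 17 6 15 11 13 14)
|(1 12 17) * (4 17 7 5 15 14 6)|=|(1 12 7 5 15 14 6 4 17)|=9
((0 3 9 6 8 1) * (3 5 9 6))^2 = (0 9 6 1 5 3 8) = ((0 5 9 3 6 8 1))^2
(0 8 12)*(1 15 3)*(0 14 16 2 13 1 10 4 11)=(0 8 12 14 16 2 13 1 15 3 10 4 11)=[8, 15, 13, 10, 11, 5, 6, 7, 12, 9, 4, 0, 14, 1, 16, 3, 2]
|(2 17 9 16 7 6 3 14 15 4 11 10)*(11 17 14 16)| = 8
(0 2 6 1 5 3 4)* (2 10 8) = (0 10 8 2 6 1 5 3 4) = [10, 5, 6, 4, 0, 3, 1, 7, 2, 9, 8]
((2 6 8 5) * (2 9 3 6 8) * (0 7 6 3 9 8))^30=(9)(0 6)(2 7)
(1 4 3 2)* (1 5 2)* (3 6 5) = [0, 4, 3, 1, 6, 2, 5] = (1 4 6 5 2 3)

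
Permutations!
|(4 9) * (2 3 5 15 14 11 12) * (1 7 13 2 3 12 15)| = |(1 7 13 2 12 3 5)(4 9)(11 15 14)| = 42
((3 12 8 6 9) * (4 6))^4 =((3 12 8 4 6 9))^4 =(3 6 8)(4 12 9)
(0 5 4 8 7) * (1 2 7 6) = [5, 2, 7, 3, 8, 4, 1, 0, 6] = (0 5 4 8 6 1 2 7)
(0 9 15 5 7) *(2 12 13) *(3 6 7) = [9, 1, 12, 6, 4, 3, 7, 0, 8, 15, 10, 11, 13, 2, 14, 5] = (0 9 15 5 3 6 7)(2 12 13)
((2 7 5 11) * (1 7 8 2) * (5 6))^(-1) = (1 11 5 6 7)(2 8)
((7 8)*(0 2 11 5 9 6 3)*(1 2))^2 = (0 2 5 6)(1 11 9 3)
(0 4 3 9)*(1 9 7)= (0 4 3 7 1 9)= [4, 9, 2, 7, 3, 5, 6, 1, 8, 0]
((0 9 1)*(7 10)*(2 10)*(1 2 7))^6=(0 9 2 10 1)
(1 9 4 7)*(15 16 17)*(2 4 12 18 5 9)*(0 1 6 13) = (0 1 2 4 7 6 13)(5 9 12 18)(15 16 17) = [1, 2, 4, 3, 7, 9, 13, 6, 8, 12, 10, 11, 18, 0, 14, 16, 17, 15, 5]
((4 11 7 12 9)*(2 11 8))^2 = ((2 11 7 12 9 4 8))^2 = (2 7 9 8 11 12 4)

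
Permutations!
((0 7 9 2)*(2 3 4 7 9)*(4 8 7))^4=((0 9 3 8 7 2))^4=(0 7 3)(2 8 9)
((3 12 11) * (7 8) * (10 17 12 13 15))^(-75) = (3 15 17 11 13 10 12)(7 8)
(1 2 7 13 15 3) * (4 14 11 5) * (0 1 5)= (0 1 2 7 13 15 3 5 4 14 11)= [1, 2, 7, 5, 14, 4, 6, 13, 8, 9, 10, 0, 12, 15, 11, 3]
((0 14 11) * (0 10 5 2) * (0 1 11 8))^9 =(14)(1 2 5 10 11) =((0 14 8)(1 11 10 5 2))^9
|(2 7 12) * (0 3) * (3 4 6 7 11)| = |(0 4 6 7 12 2 11 3)| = 8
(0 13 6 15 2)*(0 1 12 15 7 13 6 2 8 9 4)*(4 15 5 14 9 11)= [6, 12, 1, 3, 0, 14, 7, 13, 11, 15, 10, 4, 5, 2, 9, 8]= (0 6 7 13 2 1 12 5 14 9 15 8 11 4)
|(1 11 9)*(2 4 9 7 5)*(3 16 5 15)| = 10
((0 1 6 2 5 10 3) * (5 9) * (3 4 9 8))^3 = (0 2)(1 8)(3 6)(4 10 5 9)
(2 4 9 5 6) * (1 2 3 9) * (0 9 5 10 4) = [9, 2, 0, 5, 1, 6, 3, 7, 8, 10, 4] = (0 9 10 4 1 2)(3 5 6)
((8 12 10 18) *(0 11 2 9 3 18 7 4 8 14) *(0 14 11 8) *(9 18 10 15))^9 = (18)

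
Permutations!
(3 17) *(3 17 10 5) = (17)(3 10 5) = [0, 1, 2, 10, 4, 3, 6, 7, 8, 9, 5, 11, 12, 13, 14, 15, 16, 17]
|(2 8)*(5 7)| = |(2 8)(5 7)| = 2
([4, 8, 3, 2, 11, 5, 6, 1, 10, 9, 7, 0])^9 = [0, 8, 3, 2, 4, 5, 6, 1, 10, 9, 7, 11]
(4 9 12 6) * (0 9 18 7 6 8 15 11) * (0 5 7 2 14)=[9, 1, 14, 3, 18, 7, 4, 6, 15, 12, 10, 5, 8, 13, 0, 11, 16, 17, 2]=(0 9 12 8 15 11 5 7 6 4 18 2 14)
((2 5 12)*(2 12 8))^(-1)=((12)(2 5 8))^(-1)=(12)(2 8 5)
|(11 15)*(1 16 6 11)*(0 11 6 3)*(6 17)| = 6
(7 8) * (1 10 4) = [0, 10, 2, 3, 1, 5, 6, 8, 7, 9, 4] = (1 10 4)(7 8)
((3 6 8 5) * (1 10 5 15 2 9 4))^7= ((1 10 5 3 6 8 15 2 9 4))^7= (1 2 6 10 9 8 5 4 15 3)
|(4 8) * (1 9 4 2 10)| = |(1 9 4 8 2 10)| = 6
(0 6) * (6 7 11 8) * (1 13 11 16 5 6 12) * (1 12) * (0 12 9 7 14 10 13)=(0 14 10 13 11 8 1)(5 6 12 9 7 16)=[14, 0, 2, 3, 4, 6, 12, 16, 1, 7, 13, 8, 9, 11, 10, 15, 5]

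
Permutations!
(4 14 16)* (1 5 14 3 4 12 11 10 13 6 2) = [0, 5, 1, 4, 3, 14, 2, 7, 8, 9, 13, 10, 11, 6, 16, 15, 12] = (1 5 14 16 12 11 10 13 6 2)(3 4)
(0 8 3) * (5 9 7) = (0 8 3)(5 9 7) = [8, 1, 2, 0, 4, 9, 6, 5, 3, 7]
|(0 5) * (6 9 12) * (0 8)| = |(0 5 8)(6 9 12)| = 3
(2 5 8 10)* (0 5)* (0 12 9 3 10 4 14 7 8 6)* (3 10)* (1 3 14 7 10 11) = [5, 3, 12, 14, 7, 6, 0, 8, 4, 11, 2, 1, 9, 13, 10] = (0 5 6)(1 3 14 10 2 12 9 11)(4 7 8)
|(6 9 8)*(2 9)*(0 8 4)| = |(0 8 6 2 9 4)| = 6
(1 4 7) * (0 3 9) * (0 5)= (0 3 9 5)(1 4 7)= [3, 4, 2, 9, 7, 0, 6, 1, 8, 5]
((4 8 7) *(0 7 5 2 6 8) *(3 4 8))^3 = (0 5 3 7 2 4 8 6)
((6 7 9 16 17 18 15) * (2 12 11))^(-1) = ((2 12 11)(6 7 9 16 17 18 15))^(-1) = (2 11 12)(6 15 18 17 16 9 7)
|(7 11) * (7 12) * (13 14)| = 6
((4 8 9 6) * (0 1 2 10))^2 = (0 2)(1 10)(4 9)(6 8)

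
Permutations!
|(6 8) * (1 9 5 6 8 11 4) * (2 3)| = |(1 9 5 6 11 4)(2 3)| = 6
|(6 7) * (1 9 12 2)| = 4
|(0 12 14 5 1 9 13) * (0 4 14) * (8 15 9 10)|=18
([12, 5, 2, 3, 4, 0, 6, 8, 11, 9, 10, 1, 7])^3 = (0 8 5 7 1 12 11)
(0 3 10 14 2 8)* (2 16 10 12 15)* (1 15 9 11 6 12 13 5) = (0 3 13 5 1 15 2 8)(6 12 9 11)(10 14 16) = [3, 15, 8, 13, 4, 1, 12, 7, 0, 11, 14, 6, 9, 5, 16, 2, 10]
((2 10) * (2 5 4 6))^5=((2 10 5 4 6))^5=(10)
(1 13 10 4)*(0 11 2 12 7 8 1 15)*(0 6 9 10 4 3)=[11, 13, 12, 0, 15, 5, 9, 8, 1, 10, 3, 2, 7, 4, 14, 6]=(0 11 2 12 7 8 1 13 4 15 6 9 10 3)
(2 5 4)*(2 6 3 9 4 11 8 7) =(2 5 11 8 7)(3 9 4 6) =[0, 1, 5, 9, 6, 11, 3, 2, 7, 4, 10, 8]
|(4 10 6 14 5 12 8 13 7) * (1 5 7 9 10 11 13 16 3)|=24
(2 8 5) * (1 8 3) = [0, 8, 3, 1, 4, 2, 6, 7, 5] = (1 8 5 2 3)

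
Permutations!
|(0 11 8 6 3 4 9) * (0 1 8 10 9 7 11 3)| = 10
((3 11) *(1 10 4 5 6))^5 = (3 11)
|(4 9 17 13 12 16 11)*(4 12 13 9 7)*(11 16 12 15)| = 2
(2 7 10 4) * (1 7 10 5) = [0, 7, 10, 3, 2, 1, 6, 5, 8, 9, 4] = (1 7 5)(2 10 4)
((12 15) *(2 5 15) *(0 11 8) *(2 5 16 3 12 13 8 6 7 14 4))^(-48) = (0 3 6 5 14 13 2)(4 8 16 11 12 7 15) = ((0 11 6 7 14 4 2 16 3 12 5 15 13 8))^(-48)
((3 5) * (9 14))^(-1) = ((3 5)(9 14))^(-1) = (3 5)(9 14)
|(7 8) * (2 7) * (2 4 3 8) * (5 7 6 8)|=7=|(2 6 8 4 3 5 7)|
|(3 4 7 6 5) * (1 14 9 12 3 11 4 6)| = |(1 14 9 12 3 6 5 11 4 7)| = 10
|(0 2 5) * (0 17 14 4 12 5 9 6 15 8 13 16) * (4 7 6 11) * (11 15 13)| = |(0 2 9 15 8 11 4 12 5 17 14 7 6 13 16)| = 15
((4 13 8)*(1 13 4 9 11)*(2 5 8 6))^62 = ((1 13 6 2 5 8 9 11))^62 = (1 9 5 6)(2 13 11 8)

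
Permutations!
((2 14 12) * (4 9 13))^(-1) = (2 12 14)(4 13 9)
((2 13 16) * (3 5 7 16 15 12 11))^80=(2 16 7 5 3 11 12 15 13)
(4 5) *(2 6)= [0, 1, 6, 3, 5, 4, 2]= (2 6)(4 5)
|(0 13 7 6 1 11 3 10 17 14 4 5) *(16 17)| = |(0 13 7 6 1 11 3 10 16 17 14 4 5)| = 13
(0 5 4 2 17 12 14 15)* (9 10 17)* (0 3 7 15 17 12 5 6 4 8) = [6, 1, 9, 7, 2, 8, 4, 15, 0, 10, 12, 11, 14, 13, 17, 3, 16, 5] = (0 6 4 2 9 10 12 14 17 5 8)(3 7 15)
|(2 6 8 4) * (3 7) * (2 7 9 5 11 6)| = 8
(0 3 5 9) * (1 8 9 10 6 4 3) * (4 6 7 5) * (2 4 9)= (0 1 8 2 4 3 9)(5 10 7)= [1, 8, 4, 9, 3, 10, 6, 5, 2, 0, 7]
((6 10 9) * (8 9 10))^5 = (10)(6 9 8)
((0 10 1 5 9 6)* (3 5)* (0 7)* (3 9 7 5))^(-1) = (0 7 5 6 9 1 10)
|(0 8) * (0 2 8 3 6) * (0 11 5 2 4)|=8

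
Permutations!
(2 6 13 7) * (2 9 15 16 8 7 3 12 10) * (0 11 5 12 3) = (0 11 5 12 10 2 6 13)(7 9 15 16 8) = [11, 1, 6, 3, 4, 12, 13, 9, 7, 15, 2, 5, 10, 0, 14, 16, 8]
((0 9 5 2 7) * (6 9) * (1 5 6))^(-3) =(0 5 7 1 2)(6 9) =((0 1 5 2 7)(6 9))^(-3)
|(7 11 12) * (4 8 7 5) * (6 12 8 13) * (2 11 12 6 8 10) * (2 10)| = |(2 11)(4 13 8 7 12 5)| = 6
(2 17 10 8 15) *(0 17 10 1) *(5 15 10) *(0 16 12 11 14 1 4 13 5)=(0 17 4 13 5 15 2)(1 16 12 11 14)(8 10)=[17, 16, 0, 3, 13, 15, 6, 7, 10, 9, 8, 14, 11, 5, 1, 2, 12, 4]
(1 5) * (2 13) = [0, 5, 13, 3, 4, 1, 6, 7, 8, 9, 10, 11, 12, 2] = (1 5)(2 13)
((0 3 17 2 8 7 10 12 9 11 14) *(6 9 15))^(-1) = ((0 3 17 2 8 7 10 12 15 6 9 11 14))^(-1) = (0 14 11 9 6 15 12 10 7 8 2 17 3)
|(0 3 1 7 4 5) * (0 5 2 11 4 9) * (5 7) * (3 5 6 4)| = 12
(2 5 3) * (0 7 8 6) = [7, 1, 5, 2, 4, 3, 0, 8, 6] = (0 7 8 6)(2 5 3)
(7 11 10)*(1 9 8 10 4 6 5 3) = (1 9 8 10 7 11 4 6 5 3) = [0, 9, 2, 1, 6, 3, 5, 11, 10, 8, 7, 4]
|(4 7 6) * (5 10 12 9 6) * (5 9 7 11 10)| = 7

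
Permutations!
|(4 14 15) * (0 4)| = 4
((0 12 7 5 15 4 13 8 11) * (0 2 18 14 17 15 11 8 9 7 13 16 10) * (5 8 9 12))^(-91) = ((0 5 11 2 18 14 17 15 4 16 10)(7 8 9)(12 13))^(-91) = (0 4 14 11 10 15 18 5 16 17 2)(7 9 8)(12 13)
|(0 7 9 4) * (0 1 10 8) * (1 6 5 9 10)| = 4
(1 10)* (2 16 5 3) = (1 10)(2 16 5 3) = [0, 10, 16, 2, 4, 3, 6, 7, 8, 9, 1, 11, 12, 13, 14, 15, 5]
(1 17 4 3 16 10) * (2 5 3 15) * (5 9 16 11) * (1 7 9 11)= (1 17 4 15 2 11 5 3)(7 9 16 10)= [0, 17, 11, 1, 15, 3, 6, 9, 8, 16, 7, 5, 12, 13, 14, 2, 10, 4]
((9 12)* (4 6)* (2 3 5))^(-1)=((2 3 5)(4 6)(9 12))^(-1)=(2 5 3)(4 6)(9 12)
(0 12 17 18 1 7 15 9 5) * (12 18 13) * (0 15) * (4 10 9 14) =(0 18 1 7)(4 10 9 5 15 14)(12 17 13) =[18, 7, 2, 3, 10, 15, 6, 0, 8, 5, 9, 11, 17, 12, 4, 14, 16, 13, 1]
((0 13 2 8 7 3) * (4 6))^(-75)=(0 8)(2 3)(4 6)(7 13)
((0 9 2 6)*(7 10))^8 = ((0 9 2 6)(7 10))^8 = (10)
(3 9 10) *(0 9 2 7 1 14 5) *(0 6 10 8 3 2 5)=(0 9 8 3 5 6 10 2 7 1 14)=[9, 14, 7, 5, 4, 6, 10, 1, 3, 8, 2, 11, 12, 13, 0]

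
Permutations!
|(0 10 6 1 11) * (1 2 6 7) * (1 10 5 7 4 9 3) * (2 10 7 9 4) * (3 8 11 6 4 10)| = |(0 5 9 8 11)(1 6 3)(2 4 10)| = 15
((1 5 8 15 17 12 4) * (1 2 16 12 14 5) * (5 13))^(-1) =(2 4 12 16)(5 13 14 17 15 8)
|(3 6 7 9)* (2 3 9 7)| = 3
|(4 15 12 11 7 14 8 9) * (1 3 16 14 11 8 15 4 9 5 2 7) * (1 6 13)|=13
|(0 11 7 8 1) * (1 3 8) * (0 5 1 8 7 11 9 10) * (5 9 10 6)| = |(11)(0 10)(1 9 6 5)(3 7 8)| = 12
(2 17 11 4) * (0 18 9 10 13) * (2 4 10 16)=(0 18 9 16 2 17 11 10 13)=[18, 1, 17, 3, 4, 5, 6, 7, 8, 16, 13, 10, 12, 0, 14, 15, 2, 11, 9]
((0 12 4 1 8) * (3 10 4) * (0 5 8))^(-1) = ((0 12 3 10 4 1)(5 8))^(-1) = (0 1 4 10 3 12)(5 8)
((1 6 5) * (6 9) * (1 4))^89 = (1 4 5 6 9)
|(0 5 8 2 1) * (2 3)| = |(0 5 8 3 2 1)| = 6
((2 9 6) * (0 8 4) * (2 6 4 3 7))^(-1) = (0 4 9 2 7 3 8)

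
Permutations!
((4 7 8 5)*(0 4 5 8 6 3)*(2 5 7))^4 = (8)(0 7 4 6 2 3 5)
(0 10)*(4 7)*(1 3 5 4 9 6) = (0 10)(1 3 5 4 7 9 6) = [10, 3, 2, 5, 7, 4, 1, 9, 8, 6, 0]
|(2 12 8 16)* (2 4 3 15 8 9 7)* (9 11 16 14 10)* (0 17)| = 12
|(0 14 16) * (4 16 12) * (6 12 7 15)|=|(0 14 7 15 6 12 4 16)|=8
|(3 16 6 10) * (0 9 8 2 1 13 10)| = 10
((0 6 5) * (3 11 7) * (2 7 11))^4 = (11)(0 6 5)(2 7 3)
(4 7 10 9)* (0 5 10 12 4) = (0 5 10 9)(4 7 12) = [5, 1, 2, 3, 7, 10, 6, 12, 8, 0, 9, 11, 4]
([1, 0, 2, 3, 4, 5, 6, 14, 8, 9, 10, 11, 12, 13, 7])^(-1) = [1, 0, 2, 3, 4, 5, 6, 14, 8, 9, 10, 11, 12, 13, 7]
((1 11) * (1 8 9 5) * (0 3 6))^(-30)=((0 3 6)(1 11 8 9 5))^(-30)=(11)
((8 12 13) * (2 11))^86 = (8 13 12) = ((2 11)(8 12 13))^86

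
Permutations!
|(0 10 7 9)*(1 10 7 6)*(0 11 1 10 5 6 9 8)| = 6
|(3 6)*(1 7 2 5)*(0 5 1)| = 6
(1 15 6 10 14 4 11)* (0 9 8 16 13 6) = (0 9 8 16 13 6 10 14 4 11 1 15) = [9, 15, 2, 3, 11, 5, 10, 7, 16, 8, 14, 1, 12, 6, 4, 0, 13]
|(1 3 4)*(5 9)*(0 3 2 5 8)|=|(0 3 4 1 2 5 9 8)|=8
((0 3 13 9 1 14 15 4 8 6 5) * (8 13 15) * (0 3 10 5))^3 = (0 3 13 14)(1 6 5 4)(8 10 15 9)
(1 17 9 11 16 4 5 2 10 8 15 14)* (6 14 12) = [0, 17, 10, 3, 5, 2, 14, 7, 15, 11, 8, 16, 6, 13, 1, 12, 4, 9] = (1 17 9 11 16 4 5 2 10 8 15 12 6 14)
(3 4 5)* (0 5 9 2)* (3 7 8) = (0 5 7 8 3 4 9 2) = [5, 1, 0, 4, 9, 7, 6, 8, 3, 2]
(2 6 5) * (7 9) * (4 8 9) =(2 6 5)(4 8 9 7) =[0, 1, 6, 3, 8, 2, 5, 4, 9, 7]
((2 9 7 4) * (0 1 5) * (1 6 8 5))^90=((0 6 8 5)(2 9 7 4))^90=(0 8)(2 7)(4 9)(5 6)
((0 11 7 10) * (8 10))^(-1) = ((0 11 7 8 10))^(-1) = (0 10 8 7 11)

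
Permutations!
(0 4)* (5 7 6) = (0 4)(5 7 6) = [4, 1, 2, 3, 0, 7, 5, 6]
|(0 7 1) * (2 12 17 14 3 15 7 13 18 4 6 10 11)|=15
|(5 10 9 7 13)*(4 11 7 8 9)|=6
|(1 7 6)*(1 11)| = 4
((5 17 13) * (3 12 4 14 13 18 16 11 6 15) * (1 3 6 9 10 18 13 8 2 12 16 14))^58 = (1 12 8 18 9 16)(2 14 10 11 3 4)(5 17 13)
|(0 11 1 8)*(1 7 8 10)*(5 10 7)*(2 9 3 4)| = |(0 11 5 10 1 7 8)(2 9 3 4)| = 28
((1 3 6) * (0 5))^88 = (1 3 6)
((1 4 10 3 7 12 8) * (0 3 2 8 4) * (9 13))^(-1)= (0 1 8 2 10 4 12 7 3)(9 13)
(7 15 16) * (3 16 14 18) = (3 16 7 15 14 18) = [0, 1, 2, 16, 4, 5, 6, 15, 8, 9, 10, 11, 12, 13, 18, 14, 7, 17, 3]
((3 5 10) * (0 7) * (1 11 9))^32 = (1 9 11)(3 10 5)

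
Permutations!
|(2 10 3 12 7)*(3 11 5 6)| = 8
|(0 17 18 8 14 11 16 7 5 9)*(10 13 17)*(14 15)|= 13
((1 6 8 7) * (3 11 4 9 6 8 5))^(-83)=((1 8 7)(3 11 4 9 6 5))^(-83)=(1 8 7)(3 11 4 9 6 5)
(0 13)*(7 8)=(0 13)(7 8)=[13, 1, 2, 3, 4, 5, 6, 8, 7, 9, 10, 11, 12, 0]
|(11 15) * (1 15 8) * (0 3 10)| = |(0 3 10)(1 15 11 8)| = 12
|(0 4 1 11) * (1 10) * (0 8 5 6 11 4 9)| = |(0 9)(1 4 10)(5 6 11 8)| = 12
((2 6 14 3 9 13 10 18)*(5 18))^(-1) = ((2 6 14 3 9 13 10 5 18))^(-1) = (2 18 5 10 13 9 3 14 6)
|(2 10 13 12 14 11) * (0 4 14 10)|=|(0 4 14 11 2)(10 13 12)|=15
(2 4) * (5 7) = (2 4)(5 7) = [0, 1, 4, 3, 2, 7, 6, 5]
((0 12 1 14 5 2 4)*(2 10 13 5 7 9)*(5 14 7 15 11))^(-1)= (0 4 2 9 7 1 12)(5 11 15 14 13 10)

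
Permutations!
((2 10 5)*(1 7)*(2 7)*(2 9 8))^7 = ((1 9 8 2 10 5 7))^7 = (10)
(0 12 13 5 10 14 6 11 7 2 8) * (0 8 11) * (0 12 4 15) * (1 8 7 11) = [4, 8, 1, 3, 15, 10, 12, 2, 7, 9, 14, 11, 13, 5, 6, 0] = (0 4 15)(1 8 7 2)(5 10 14 6 12 13)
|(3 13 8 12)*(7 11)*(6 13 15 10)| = 14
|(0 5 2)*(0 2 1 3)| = 4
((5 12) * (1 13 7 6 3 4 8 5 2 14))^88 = (14)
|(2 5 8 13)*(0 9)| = |(0 9)(2 5 8 13)| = 4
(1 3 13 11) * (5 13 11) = (1 3 11)(5 13) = [0, 3, 2, 11, 4, 13, 6, 7, 8, 9, 10, 1, 12, 5]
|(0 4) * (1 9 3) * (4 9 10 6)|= |(0 9 3 1 10 6 4)|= 7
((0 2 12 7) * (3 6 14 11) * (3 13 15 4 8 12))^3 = (0 6 13 8)(2 14 15 12)(3 11 4 7)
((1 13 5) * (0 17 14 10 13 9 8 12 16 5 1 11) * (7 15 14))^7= ((0 17 7 15 14 10 13 1 9 8 12 16 5 11))^7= (0 1)(5 10)(7 8)(9 17)(11 13)(12 15)(14 16)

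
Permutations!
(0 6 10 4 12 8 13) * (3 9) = (0 6 10 4 12 8 13)(3 9) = [6, 1, 2, 9, 12, 5, 10, 7, 13, 3, 4, 11, 8, 0]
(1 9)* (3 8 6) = (1 9)(3 8 6) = [0, 9, 2, 8, 4, 5, 3, 7, 6, 1]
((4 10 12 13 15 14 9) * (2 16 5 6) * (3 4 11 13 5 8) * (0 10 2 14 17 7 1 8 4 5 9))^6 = (0 15 5 9 1)(3 12 7 14 13)(6 11 8 10 17)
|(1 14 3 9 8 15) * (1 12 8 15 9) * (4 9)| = |(1 14 3)(4 9 15 12 8)| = 15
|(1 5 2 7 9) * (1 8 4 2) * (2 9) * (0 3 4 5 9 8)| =14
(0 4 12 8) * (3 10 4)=(0 3 10 4 12 8)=[3, 1, 2, 10, 12, 5, 6, 7, 0, 9, 4, 11, 8]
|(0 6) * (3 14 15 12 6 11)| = |(0 11 3 14 15 12 6)| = 7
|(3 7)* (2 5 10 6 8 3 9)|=|(2 5 10 6 8 3 7 9)|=8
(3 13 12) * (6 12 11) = (3 13 11 6 12) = [0, 1, 2, 13, 4, 5, 12, 7, 8, 9, 10, 6, 3, 11]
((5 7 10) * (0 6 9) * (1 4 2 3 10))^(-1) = ((0 6 9)(1 4 2 3 10 5 7))^(-1) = (0 9 6)(1 7 5 10 3 2 4)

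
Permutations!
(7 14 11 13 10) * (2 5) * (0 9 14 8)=(0 9 14 11 13 10 7 8)(2 5)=[9, 1, 5, 3, 4, 2, 6, 8, 0, 14, 7, 13, 12, 10, 11]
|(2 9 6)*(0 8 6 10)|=|(0 8 6 2 9 10)|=6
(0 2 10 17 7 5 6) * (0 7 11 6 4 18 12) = (0 2 10 17 11 6 7 5 4 18 12) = [2, 1, 10, 3, 18, 4, 7, 5, 8, 9, 17, 6, 0, 13, 14, 15, 16, 11, 12]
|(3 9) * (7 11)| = |(3 9)(7 11)| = 2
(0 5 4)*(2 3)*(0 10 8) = (0 5 4 10 8)(2 3) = [5, 1, 3, 2, 10, 4, 6, 7, 0, 9, 8]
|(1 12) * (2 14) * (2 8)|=|(1 12)(2 14 8)|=6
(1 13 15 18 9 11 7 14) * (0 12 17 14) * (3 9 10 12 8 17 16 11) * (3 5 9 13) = [8, 3, 2, 13, 4, 9, 6, 0, 17, 5, 12, 7, 16, 15, 1, 18, 11, 14, 10] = (0 8 17 14 1 3 13 15 18 10 12 16 11 7)(5 9)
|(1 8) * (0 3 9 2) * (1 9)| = 6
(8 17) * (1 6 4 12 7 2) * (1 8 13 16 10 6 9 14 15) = (1 9 14 15)(2 8 17 13 16 10 6 4 12 7) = [0, 9, 8, 3, 12, 5, 4, 2, 17, 14, 6, 11, 7, 16, 15, 1, 10, 13]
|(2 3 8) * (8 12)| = 4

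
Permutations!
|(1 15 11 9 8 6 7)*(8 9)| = |(1 15 11 8 6 7)| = 6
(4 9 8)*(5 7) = (4 9 8)(5 7) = [0, 1, 2, 3, 9, 7, 6, 5, 4, 8]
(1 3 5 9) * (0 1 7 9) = (0 1 3 5)(7 9) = [1, 3, 2, 5, 4, 0, 6, 9, 8, 7]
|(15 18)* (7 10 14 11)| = 4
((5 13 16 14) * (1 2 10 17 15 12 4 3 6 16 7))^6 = (1 4 13 15 14 10 6)(2 3 7 12 5 17 16)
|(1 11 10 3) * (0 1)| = |(0 1 11 10 3)| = 5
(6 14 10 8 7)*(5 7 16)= (5 7 6 14 10 8 16)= [0, 1, 2, 3, 4, 7, 14, 6, 16, 9, 8, 11, 12, 13, 10, 15, 5]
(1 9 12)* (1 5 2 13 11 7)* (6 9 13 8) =(1 13 11 7)(2 8 6 9 12 5) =[0, 13, 8, 3, 4, 2, 9, 1, 6, 12, 10, 7, 5, 11]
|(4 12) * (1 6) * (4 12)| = 2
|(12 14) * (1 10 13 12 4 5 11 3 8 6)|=|(1 10 13 12 14 4 5 11 3 8 6)|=11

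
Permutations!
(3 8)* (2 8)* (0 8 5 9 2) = (0 8 3)(2 5 9) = [8, 1, 5, 0, 4, 9, 6, 7, 3, 2]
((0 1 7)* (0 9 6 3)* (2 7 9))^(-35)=(9)(2 7)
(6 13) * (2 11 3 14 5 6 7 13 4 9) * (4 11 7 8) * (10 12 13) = [0, 1, 7, 14, 9, 6, 11, 10, 4, 2, 12, 3, 13, 8, 5] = (2 7 10 12 13 8 4 9)(3 14 5 6 11)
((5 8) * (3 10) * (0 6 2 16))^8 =((0 6 2 16)(3 10)(5 8))^8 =(16)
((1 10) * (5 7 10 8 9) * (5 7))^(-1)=((1 8 9 7 10))^(-1)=(1 10 7 9 8)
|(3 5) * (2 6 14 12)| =4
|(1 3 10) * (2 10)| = |(1 3 2 10)| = 4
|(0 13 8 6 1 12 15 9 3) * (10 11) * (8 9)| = |(0 13 9 3)(1 12 15 8 6)(10 11)| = 20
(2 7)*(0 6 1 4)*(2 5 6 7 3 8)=[7, 4, 3, 8, 0, 6, 1, 5, 2]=(0 7 5 6 1 4)(2 3 8)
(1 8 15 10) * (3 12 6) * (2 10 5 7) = (1 8 15 5 7 2 10)(3 12 6) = [0, 8, 10, 12, 4, 7, 3, 2, 15, 9, 1, 11, 6, 13, 14, 5]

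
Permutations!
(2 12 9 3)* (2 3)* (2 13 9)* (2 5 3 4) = (2 12 5 3 4)(9 13) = [0, 1, 12, 4, 2, 3, 6, 7, 8, 13, 10, 11, 5, 9]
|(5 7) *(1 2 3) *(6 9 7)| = 12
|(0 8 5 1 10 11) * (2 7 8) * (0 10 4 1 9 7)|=4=|(0 2)(1 4)(5 9 7 8)(10 11)|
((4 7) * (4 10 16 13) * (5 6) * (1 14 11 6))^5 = ((1 14 11 6 5)(4 7 10 16 13))^5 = (16)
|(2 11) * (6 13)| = 2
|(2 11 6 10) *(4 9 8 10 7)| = |(2 11 6 7 4 9 8 10)| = 8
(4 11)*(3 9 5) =(3 9 5)(4 11) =[0, 1, 2, 9, 11, 3, 6, 7, 8, 5, 10, 4]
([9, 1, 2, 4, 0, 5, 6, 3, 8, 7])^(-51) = (0 4 3 7 9)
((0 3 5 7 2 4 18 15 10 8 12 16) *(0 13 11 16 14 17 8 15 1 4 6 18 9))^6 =((0 3 5 7 2 6 18 1 4 9)(8 12 14 17)(10 15)(11 16 13))^6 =(0 18 5 4 2)(1 7 9 6 3)(8 14)(12 17)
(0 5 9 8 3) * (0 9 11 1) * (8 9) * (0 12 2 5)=(1 12 2 5 11)(3 8)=[0, 12, 5, 8, 4, 11, 6, 7, 3, 9, 10, 1, 2]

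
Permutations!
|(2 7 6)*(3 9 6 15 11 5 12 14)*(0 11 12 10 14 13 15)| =|(0 11 5 10 14 3 9 6 2 7)(12 13 15)| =30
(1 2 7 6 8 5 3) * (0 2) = (0 2 7 6 8 5 3 1) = [2, 0, 7, 1, 4, 3, 8, 6, 5]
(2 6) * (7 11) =(2 6)(7 11) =[0, 1, 6, 3, 4, 5, 2, 11, 8, 9, 10, 7]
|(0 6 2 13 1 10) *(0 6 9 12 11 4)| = 5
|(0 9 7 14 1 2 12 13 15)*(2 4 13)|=8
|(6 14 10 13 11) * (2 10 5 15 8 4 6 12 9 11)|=6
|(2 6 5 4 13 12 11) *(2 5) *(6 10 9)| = 20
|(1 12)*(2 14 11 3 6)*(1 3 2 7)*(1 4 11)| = 9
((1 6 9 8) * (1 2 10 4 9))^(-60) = (10)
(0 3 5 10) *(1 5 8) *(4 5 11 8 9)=(0 3 9 4 5 10)(1 11 8)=[3, 11, 2, 9, 5, 10, 6, 7, 1, 4, 0, 8]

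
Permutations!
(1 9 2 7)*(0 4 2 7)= (0 4 2)(1 9 7)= [4, 9, 0, 3, 2, 5, 6, 1, 8, 7]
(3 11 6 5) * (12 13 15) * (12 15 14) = [0, 1, 2, 11, 4, 3, 5, 7, 8, 9, 10, 6, 13, 14, 12, 15] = (15)(3 11 6 5)(12 13 14)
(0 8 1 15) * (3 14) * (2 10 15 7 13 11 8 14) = (0 14 3 2 10 15)(1 7 13 11 8) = [14, 7, 10, 2, 4, 5, 6, 13, 1, 9, 15, 8, 12, 11, 3, 0]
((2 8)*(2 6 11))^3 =(2 11 6 8)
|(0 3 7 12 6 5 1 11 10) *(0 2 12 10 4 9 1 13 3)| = 8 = |(1 11 4 9)(2 12 6 5 13 3 7 10)|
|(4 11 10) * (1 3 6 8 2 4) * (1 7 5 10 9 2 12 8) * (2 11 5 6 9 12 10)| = 9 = |(1 3 9 11 12 8 10 7 6)(2 4 5)|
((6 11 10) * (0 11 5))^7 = (0 10 5 11 6)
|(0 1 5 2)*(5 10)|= 5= |(0 1 10 5 2)|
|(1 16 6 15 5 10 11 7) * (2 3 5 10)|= 21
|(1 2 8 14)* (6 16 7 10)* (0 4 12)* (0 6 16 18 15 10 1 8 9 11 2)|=|(0 4 12 6 18 15 10 16 7 1)(2 9 11)(8 14)|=30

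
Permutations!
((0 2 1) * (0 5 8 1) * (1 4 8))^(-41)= (0 2)(1 5)(4 8)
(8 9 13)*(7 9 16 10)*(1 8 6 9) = (1 8 16 10 7)(6 9 13) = [0, 8, 2, 3, 4, 5, 9, 1, 16, 13, 7, 11, 12, 6, 14, 15, 10]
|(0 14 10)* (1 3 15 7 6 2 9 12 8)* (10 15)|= |(0 14 15 7 6 2 9 12 8 1 3 10)|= 12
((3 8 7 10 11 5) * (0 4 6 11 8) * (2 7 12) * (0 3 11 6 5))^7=((0 4 5 11)(2 7 10 8 12))^7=(0 11 5 4)(2 10 12 7 8)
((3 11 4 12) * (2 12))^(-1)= ((2 12 3 11 4))^(-1)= (2 4 11 3 12)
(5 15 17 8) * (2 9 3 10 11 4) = [0, 1, 9, 10, 2, 15, 6, 7, 5, 3, 11, 4, 12, 13, 14, 17, 16, 8] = (2 9 3 10 11 4)(5 15 17 8)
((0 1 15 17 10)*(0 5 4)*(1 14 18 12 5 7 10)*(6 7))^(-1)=((0 14 18 12 5 4)(1 15 17)(6 7 10))^(-1)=(0 4 5 12 18 14)(1 17 15)(6 10 7)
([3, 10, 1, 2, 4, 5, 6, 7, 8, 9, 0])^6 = [3, 10, 1, 2, 4, 5, 6, 7, 8, 9, 0]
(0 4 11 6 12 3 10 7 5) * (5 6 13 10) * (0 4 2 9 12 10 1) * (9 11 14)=[2, 0, 11, 5, 14, 4, 10, 6, 8, 12, 7, 13, 3, 1, 9]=(0 2 11 13 1)(3 5 4 14 9 12)(6 10 7)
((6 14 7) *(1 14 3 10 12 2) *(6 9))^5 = ((1 14 7 9 6 3 10 12 2))^5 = (1 3 14 10 7 12 9 2 6)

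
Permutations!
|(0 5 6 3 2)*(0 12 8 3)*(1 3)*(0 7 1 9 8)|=|(0 5 6 7 1 3 2 12)(8 9)|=8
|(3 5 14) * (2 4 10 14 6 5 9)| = 6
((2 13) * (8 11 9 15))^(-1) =((2 13)(8 11 9 15))^(-1) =(2 13)(8 15 9 11)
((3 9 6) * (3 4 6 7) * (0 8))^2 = (3 7 9)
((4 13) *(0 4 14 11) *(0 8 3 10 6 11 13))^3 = ((0 4)(3 10 6 11 8)(13 14))^3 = (0 4)(3 11 10 8 6)(13 14)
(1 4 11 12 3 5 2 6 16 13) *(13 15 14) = (1 4 11 12 3 5 2 6 16 15 14 13) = [0, 4, 6, 5, 11, 2, 16, 7, 8, 9, 10, 12, 3, 1, 13, 14, 15]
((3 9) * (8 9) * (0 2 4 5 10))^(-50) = ((0 2 4 5 10)(3 8 9))^(-50) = (10)(3 8 9)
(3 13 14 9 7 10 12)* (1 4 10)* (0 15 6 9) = (0 15 6 9 7 1 4 10 12 3 13 14) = [15, 4, 2, 13, 10, 5, 9, 1, 8, 7, 12, 11, 3, 14, 0, 6]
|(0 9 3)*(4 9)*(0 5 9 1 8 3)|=7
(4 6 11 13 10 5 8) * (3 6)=(3 6 11 13 10 5 8 4)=[0, 1, 2, 6, 3, 8, 11, 7, 4, 9, 5, 13, 12, 10]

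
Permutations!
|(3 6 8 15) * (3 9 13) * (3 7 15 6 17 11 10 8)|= 12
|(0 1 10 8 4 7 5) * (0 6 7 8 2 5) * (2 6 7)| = 14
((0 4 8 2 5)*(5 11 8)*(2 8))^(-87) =(2 11)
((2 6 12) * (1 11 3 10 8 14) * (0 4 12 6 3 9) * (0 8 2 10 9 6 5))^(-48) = ((0 4 12 10 2 3 9 8 14 1 11 6 5))^(-48) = (0 2 14 5 10 8 6 12 9 11 4 3 1)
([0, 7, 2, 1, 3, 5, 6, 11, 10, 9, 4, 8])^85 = [0, 7, 2, 1, 3, 5, 6, 11, 10, 9, 4, 8]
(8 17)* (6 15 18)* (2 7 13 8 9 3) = (2 7 13 8 17 9 3)(6 15 18) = [0, 1, 7, 2, 4, 5, 15, 13, 17, 3, 10, 11, 12, 8, 14, 18, 16, 9, 6]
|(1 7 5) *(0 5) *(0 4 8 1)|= |(0 5)(1 7 4 8)|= 4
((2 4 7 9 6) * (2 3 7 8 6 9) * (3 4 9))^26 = ((2 9 3 7)(4 8 6))^26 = (2 3)(4 6 8)(7 9)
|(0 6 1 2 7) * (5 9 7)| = |(0 6 1 2 5 9 7)| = 7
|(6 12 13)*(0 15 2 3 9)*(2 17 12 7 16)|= 11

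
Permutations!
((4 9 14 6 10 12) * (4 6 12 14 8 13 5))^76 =(14)(4 9 8 13 5)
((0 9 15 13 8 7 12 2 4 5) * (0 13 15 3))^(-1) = (15)(0 3 9)(2 12 7 8 13 5 4)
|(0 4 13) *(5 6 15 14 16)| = |(0 4 13)(5 6 15 14 16)| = 15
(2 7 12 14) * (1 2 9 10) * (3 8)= (1 2 7 12 14 9 10)(3 8)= [0, 2, 7, 8, 4, 5, 6, 12, 3, 10, 1, 11, 14, 13, 9]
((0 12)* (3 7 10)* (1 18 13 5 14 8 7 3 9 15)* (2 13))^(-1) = (0 12)(1 15 9 10 7 8 14 5 13 2 18)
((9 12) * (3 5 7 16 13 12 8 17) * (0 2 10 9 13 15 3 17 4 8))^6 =(17)(0 10)(2 9)(3 5 7 16 15)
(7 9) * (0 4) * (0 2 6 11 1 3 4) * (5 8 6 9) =[0, 3, 9, 4, 2, 8, 11, 5, 6, 7, 10, 1] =(1 3 4 2 9 7 5 8 6 11)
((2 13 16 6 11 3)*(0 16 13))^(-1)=(0 2 3 11 6 16)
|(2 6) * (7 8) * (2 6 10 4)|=|(2 10 4)(7 8)|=6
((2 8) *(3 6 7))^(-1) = ((2 8)(3 6 7))^(-1) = (2 8)(3 7 6)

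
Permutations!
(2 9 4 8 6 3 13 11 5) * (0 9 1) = (0 9 4 8 6 3 13 11 5 2 1) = [9, 0, 1, 13, 8, 2, 3, 7, 6, 4, 10, 5, 12, 11]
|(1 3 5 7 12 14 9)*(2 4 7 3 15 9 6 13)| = |(1 15 9)(2 4 7 12 14 6 13)(3 5)| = 42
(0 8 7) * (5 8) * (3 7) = (0 5 8 3 7) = [5, 1, 2, 7, 4, 8, 6, 0, 3]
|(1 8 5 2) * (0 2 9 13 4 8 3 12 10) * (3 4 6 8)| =35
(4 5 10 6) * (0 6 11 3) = (0 6 4 5 10 11 3) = [6, 1, 2, 0, 5, 10, 4, 7, 8, 9, 11, 3]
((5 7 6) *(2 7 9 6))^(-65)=((2 7)(5 9 6))^(-65)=(2 7)(5 9 6)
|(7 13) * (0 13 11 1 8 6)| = 7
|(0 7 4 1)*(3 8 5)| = |(0 7 4 1)(3 8 5)| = 12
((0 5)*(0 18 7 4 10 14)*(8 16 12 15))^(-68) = ((0 5 18 7 4 10 14)(8 16 12 15))^(-68) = (0 18 4 14 5 7 10)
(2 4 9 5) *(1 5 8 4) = [0, 5, 1, 3, 9, 2, 6, 7, 4, 8] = (1 5 2)(4 9 8)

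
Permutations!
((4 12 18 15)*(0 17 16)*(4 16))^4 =(0 18 17 15 4 16 12)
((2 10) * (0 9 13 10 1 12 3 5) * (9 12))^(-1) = ((0 12 3 5)(1 9 13 10 2))^(-1) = (0 5 3 12)(1 2 10 13 9)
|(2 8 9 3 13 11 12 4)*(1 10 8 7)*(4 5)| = 12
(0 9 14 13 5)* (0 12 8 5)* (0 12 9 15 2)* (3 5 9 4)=(0 15 2)(3 5 4)(8 9 14 13 12)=[15, 1, 0, 5, 3, 4, 6, 7, 9, 14, 10, 11, 8, 12, 13, 2]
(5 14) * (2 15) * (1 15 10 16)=[0, 15, 10, 3, 4, 14, 6, 7, 8, 9, 16, 11, 12, 13, 5, 2, 1]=(1 15 2 10 16)(5 14)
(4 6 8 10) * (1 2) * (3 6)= (1 2)(3 6 8 10 4)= [0, 2, 1, 6, 3, 5, 8, 7, 10, 9, 4]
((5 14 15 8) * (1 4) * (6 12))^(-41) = (1 4)(5 8 15 14)(6 12)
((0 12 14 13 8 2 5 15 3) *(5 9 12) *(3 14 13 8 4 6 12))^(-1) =(0 3 9 2 8 14 15 5)(4 13 12 6)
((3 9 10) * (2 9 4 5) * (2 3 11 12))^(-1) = (2 12 11 10 9)(3 5 4) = ((2 9 10 11 12)(3 4 5))^(-1)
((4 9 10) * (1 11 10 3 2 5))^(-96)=(11)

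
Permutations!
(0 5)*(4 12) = (0 5)(4 12) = [5, 1, 2, 3, 12, 0, 6, 7, 8, 9, 10, 11, 4]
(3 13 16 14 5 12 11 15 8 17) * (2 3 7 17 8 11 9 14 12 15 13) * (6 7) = (2 3)(5 15 11 13 16 12 9 14)(6 7 17) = [0, 1, 3, 2, 4, 15, 7, 17, 8, 14, 10, 13, 9, 16, 5, 11, 12, 6]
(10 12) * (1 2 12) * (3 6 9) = [0, 2, 12, 6, 4, 5, 9, 7, 8, 3, 1, 11, 10] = (1 2 12 10)(3 6 9)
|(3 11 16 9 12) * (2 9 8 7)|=8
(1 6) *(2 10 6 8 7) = (1 8 7 2 10 6) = [0, 8, 10, 3, 4, 5, 1, 2, 7, 9, 6]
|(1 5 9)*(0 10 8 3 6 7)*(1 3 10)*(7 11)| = |(0 1 5 9 3 6 11 7)(8 10)| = 8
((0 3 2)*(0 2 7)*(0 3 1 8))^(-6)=((0 1 8)(3 7))^(-6)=(8)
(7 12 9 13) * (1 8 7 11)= (1 8 7 12 9 13 11)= [0, 8, 2, 3, 4, 5, 6, 12, 7, 13, 10, 1, 9, 11]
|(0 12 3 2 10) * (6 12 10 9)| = |(0 10)(2 9 6 12 3)| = 10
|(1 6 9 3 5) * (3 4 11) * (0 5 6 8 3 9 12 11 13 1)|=18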